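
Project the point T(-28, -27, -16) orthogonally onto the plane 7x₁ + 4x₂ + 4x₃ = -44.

(0, -11, 0)

The perpendicular from T has direction n = (7, 4, 4): r = (-28, -27, -16) + λ(7, 4, 4).
Substitute into the plane: n·(T + λn) = -44 gives -368 + 81λ = -44, so λ = 4.
Foot = (-28, -27, -16) + 4·(7, 4, 4) = (0, -11, 0).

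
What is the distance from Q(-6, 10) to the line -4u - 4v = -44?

7/√2

d = |(-4)·(-6) + (-4)·10 − (-44)| / √(16 + 16) = |28|/(4√2) = 7√2/2.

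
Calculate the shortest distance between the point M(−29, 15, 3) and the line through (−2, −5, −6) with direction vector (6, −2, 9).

33

Direction vector d = (6, −2, 9).
AP = (−27, 20, 9); AP·d = -121, |AP|² = 1210, |d|² = 121.
distance² = |AP|² − (AP·d)²/|d|² = 1210 − 14641/121 = 1089, so the distance is 33.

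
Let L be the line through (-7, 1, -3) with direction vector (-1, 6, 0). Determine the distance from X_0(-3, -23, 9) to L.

12

Direction vector d = (-1, 6, 0).
AP = (4, -24, 12); AP·d = -148, |AP|² = 736, |d|² = 37.
distance² = |AP|² − (AP·d)²/|d|² = 736 − 21904/37 = 144, so the distance is 12.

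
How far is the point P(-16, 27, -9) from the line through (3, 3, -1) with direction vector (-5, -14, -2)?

2√194

Direction vector d = (-5, -14, -2).
AP = (-19, 24, -8), and AP × d = (-160, 2, 386).
|AP × d|² = 174600 and |d|² = 225, so the distance is √(174600/225) = √776 = 2√194.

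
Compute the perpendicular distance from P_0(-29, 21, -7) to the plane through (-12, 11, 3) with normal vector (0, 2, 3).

10√13/13

The plane has equation n·(r − (-12, 11, 3)) = 0, i.e. n·r = 31.
Then n·(-29, 21, -7) - 31 = -10.
|n| = √(0 + 4 + 9) = √13, so the distance is |-10|/√13 = 10√13/13.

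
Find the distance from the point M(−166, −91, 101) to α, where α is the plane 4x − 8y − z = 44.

Normal vector n = (4, −8, −1), and n·(−166, −91, 101) − 44 = −81.
|n| = √(16 + 64 + 1) = 9, so the distance is |-81|/9 = 9.

9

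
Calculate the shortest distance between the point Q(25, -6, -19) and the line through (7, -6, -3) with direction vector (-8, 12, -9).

2√145

Direction vector d = (-8, 12, -9).
AP = (18, 0, -16), and AP × d = (192, 290, 216).
|AP × d|² = 167620 and |d|² = 289, so the distance is √(167620/289) = √580 = 2√145.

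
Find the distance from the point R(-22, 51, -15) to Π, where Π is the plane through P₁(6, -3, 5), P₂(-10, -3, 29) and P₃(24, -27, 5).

P₁P₂ = (-16, 0, 24) and P₁P₃ = (18, -24, 0), so a normal is n = P₁P₂ × P₁P₃ = (576, 432, 384).
n = (576, 432, 384); n·P − 4080 = -480; |n| = 816; distance = 480/816 = 10/17.

10/17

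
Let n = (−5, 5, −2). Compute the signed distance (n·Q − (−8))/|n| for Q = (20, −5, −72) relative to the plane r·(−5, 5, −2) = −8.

n·Q − (-8) = 27.
|n| = 3√6, so the signed distance is 3√6/2.

3√6/2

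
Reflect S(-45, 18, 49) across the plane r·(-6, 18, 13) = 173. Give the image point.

With n = (-6, 18, 13), the signed offset is (n·S − 173)/|n|² = 1058/529 = 2.
S' = S − 2t·n = (-45, 18, 49) − 4·(-6, 18, 13) = (-21, -54, -3).

(-21, -54, -3)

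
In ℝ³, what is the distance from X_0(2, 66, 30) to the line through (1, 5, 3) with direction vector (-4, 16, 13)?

√482

Direction vector d = (-4, 16, 13).
AP = (1, 61, 27), and AP × d = (361, -121, 260).
|AP × d|² = 212562 and |d|² = 441, so the distance is √(212562/441) = √482.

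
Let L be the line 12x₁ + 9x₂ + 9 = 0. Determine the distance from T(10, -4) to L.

31/5

The normal to the line is n = (12, 9) with |n| = 15.
|n·T − (-9)| = |84 − (-9)| = 93, so the distance is 93/15 = 31/5.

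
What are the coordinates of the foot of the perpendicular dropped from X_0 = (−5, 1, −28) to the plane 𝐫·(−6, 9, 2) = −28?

(-49/11, 2/11, -310/11)

The perpendicular from X_0 has direction n = (−6, 9, 2): r = (−5, 1, −28) + t(−6, 9, 2).
Substitute into the plane: n·(X_0 + tn) = -28 gives -17 + 121t = -28, so t = -1/11.
Foot = (−5, 1, −28) + (-1/11)·(−6, 9, 2) = (−49/11, 2/11, −310/11).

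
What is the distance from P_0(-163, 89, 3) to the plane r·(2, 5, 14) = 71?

n = (2, 5, 14); n·P − 71 = 90; |n| = 15; distance = 90/15 = 6.

6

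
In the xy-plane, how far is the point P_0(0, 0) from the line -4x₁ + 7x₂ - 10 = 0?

2√65/13

d = |(-4)·0 + 7·0 − 10| / √(16 + 49) = |-10|/√65 = 10/√65.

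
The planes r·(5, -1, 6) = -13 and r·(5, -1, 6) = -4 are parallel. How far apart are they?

9/√62

Both planes have normal n = (5, -1, 6), |n| = √62. Any point on the first plane is at distance |(-4) − (-13)|/|n| = 9/√62 from the second.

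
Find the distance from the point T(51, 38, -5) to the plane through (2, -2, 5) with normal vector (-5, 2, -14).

The plane has equation n·(r − (2, -2, 5)) = 0, i.e. n·r = -84.
n = (-5, 2, -14); n·P − (-84) = -25; |n| = 15; distance = 25/15 = 5/3.

5/3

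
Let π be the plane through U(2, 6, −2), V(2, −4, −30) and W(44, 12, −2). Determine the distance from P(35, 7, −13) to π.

1/5

UV = (0, −10, −28) and UW = (42, 6, 0), so a normal is n = UV × UW = (168, −1176, 420).
n = (168, −1176, 420); n·P − (-7560) = -252; |n| = 1260; distance = 252/1260 = 1/5.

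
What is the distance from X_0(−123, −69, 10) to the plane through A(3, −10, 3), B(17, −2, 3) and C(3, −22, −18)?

7

AB = (14, 8, 0) and AC = (0, −12, −21), so a normal is n = AB × AC = (−168, 294, −168).
n = (−168, 294, −168); n·P − (-3948) = 2646; |n| = 378; distance = 2646/378 = 7.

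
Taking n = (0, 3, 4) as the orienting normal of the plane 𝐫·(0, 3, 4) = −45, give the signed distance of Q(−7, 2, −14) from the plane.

-1

n·Q − (-45) = -5.
|n| = 5, so the signed distance is -5/5 = -1.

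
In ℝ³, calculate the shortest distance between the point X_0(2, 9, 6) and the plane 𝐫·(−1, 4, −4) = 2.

Normal vector n = (−1, 4, −4), and n·(2, 9, 6) − 2 = 8.
|n| = √(1 + 16 + 16) = √33, so the distance is |8|/√33 = 8√33/33.

8√33/33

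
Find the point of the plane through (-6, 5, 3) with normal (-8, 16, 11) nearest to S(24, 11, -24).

n = (-8, 16, 11), |n|² = 441, and n·S − 161 = -441.
t = -441/441 = -1, so the foot is S − t·n = (24, 11, -24) − (-1)·(-8, 16, 11) = (16, 27, -13).

(16, 27, -13)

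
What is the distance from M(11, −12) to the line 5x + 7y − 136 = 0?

d = |5·11 + 7·(-12) − 136| / √(25 + 49) = |-165|/√74 = 165/√74.

165√74/74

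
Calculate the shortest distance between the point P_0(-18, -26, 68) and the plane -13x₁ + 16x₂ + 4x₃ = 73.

n = (-13, 16, 4); n·P − 73 = 17; |n| = 21; distance = 17/21.

17/21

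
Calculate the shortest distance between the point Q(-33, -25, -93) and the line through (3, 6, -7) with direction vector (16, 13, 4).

Direction vector d = (16, 13, 4).
AP = (-36, -31, -86); AP·d = -1323, |AP|² = 9653, |d|² = 441.
distance² = |AP|² − (AP·d)²/|d|² = 9653 − 1750329/441 = 5684, so the distance is 14√29.

14√29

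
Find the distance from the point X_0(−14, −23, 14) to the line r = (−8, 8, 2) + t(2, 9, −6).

Direction vector d = (2, 9, −6).
AP = (−6, −31, 12); AP·d = -363, |AP|² = 1141, |d|² = 121.
distance² = |AP|² − (AP·d)²/|d|² = 1141 − 131769/121 = 52, so the distance is 2√13.

2√13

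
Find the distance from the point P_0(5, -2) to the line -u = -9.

4

d = |(-1)·5 + 0·(-2) − (-9)| / √(1 + 0) = |4|/1 = 4.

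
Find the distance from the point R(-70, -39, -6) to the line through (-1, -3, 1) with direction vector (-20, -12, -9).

√481

Direction vector d = (-20, -12, -9).
AP = (-69, -36, -7), and AP × d = (240, -481, 108).
|AP × d|² = 300625 and |d|² = 625, so the distance is √(300625/625) = √481.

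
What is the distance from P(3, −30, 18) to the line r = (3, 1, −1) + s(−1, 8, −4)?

Direction vector d = (−1, 8, −4).
AP = (0, −31, 19); AP·d = -324, |AP|² = 1322, |d|² = 81.
distance² = |AP|² − (AP·d)²/|d|² = 1322 − 104976/81 = 26, so the distance is √26.

√26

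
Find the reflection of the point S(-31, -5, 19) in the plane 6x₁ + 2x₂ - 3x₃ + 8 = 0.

(29, 15, -11)

n = (6, 2, -3), |n|² = 49, n·S − (-8) = -245, so t = -245/49 = -5.
Foot F = S − (-5)·n = (-1, 5, 4); the reflection is 2F − S = (29, 15, -11).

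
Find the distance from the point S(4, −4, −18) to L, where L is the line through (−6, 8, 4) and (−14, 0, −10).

2√101

A direction vector is d = (−8, −8, −14).
AP = (10, −12, −22), and AP × d = (−8, 316, −176).
|AP × d|² = 130896 and |d|² = 324, so the distance is √(130896/324) = √404 = 2√101.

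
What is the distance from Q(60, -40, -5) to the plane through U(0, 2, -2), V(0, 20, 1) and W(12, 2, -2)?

UV = (0, 18, 3) and UW = (12, 0, 0), so a normal is n = UV × UW = (0, 36, -216).
Then n·(60, -40, -5) - 504 = -864.
|n| = √(0 + 1296 + 46656) = 36√37, so the distance is |-864|/(36√37) = 24√37/37.

24/√37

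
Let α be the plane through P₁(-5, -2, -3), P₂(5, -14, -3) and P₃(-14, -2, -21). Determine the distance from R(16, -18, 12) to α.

1/√70

P₁P₂ = (10, -12, 0) and P₁P₃ = (-9, 0, -18), so a normal is n = P₁P₂ × P₁P₃ = (216, 180, -108).
Then n·(16, -18, 12) - (-1116) = 36.
|n| = √(46656 + 32400 + 11664) = 36√70, so the distance is |36|/(36√70) = 1/√70.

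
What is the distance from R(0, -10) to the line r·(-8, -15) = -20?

The normal to the line is n = (-8, -15) with |n| = 17.
|n·R − (-20)| = |150 − (-20)| = 170, so the distance is 170/17 = 10.

10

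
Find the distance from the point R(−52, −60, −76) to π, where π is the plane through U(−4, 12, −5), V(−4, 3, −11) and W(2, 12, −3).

21/√14

UV = (0, −9, −6) and UW = (6, 0, 2), so a normal is n = UV × UW = (−18, −36, 54).
d = |(-18)·(-52) + (-36)·(-60) + 54·(-76) − (-630)| / √(324 + 1296 + 2916) = |-378| / (18√14) = 3√14/2.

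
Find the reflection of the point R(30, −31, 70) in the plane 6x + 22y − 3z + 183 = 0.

With n = (6, 22, −3), the signed offset is (n·R − (-183))/|n|² = -529/529 = -1.
R' = R − 2t·n = (30, −31, 70) − (-2)·(6, 22, −3) = (42, 13, 64).

(42, 13, 64)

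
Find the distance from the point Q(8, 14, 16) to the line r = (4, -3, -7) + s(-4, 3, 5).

8√6

Direction vector d = (-4, 3, 5).
AP = (4, 17, 23), and AP × d = (16, -112, 80).
|AP × d|² = 19200 and |d|² = 50, so the distance is √(19200/50) = √384 = 8√6.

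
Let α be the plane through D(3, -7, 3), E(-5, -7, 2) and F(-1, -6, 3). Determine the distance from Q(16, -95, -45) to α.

5

DE = (-8, 0, -1) and DF = (-4, 1, 0), so a normal is n = DE × DF = (1, 4, -8).
d = |1·16 + 4·(-95) + (-8)·(-45) − (-49)| / √(1 + 16 + 64) = |45| / 9 = 5.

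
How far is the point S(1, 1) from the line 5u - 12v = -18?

11/13

The normal to the line is n = (5, -12) with |n| = 13.
|n·S − (-18)| = |-7 − (-18)| = 11, so the distance is 11/13.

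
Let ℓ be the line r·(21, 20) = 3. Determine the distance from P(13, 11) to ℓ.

490/29

The normal to the line is n = (21, 20) with |n| = 29.
|n·P − 3| = |493 − 3| = 490, so the distance is 490/29.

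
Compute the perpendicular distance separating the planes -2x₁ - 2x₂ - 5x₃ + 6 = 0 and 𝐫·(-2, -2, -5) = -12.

6/√33

Both planes have normal n = (-2, -2, -5), |n| = √33. Any point on the first plane is at distance |(-12) − (-6)|/|n| = 6/√33 from the second.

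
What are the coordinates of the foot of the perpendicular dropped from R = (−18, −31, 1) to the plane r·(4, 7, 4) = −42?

n = (4, 7, 4), |n|² = 81, and n·R − (-42) = -243.
t = -243/81 = -3, so the foot is R − t·n = (−18, −31, 1) − (-3)·(4, 7, 4) = (−6, −10, 13).

(-6, -10, 13)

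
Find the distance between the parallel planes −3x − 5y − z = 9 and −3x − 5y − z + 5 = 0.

Both planes have normal n = (−3, −5, −1), |n| = √35. Any point on the first plane is at distance |(-5) − 9|/|n| = 14/√35 from the second.

2√35/5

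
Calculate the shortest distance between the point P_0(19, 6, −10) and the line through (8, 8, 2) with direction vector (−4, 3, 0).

Direction vector d = (−4, 3, 0).
AP = (11, −2, −12), and AP × d = (36, 48, 25).
|AP × d|² = 4225 and |d|² = 25, so the distance is √(4225/25) = √169 = 13.

13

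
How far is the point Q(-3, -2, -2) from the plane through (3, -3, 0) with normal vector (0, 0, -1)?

The plane has equation n·(r − (3, -3, 0)) = 0, i.e. n·r = 0.
Then n·(-3, -2, -2) - 0 = 2.
|n| = √(0 + 0 + 1) = 1, so the distance is |2|/1 = 2.

2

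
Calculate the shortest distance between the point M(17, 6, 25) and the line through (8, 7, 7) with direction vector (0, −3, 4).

√181

Direction vector d = (0, −3, 4).
AP = (9, −1, 18), and AP × d = (50, −36, −27).
|AP × d|² = 4525 and |d|² = 25, so the distance is √(4525/25) = √181.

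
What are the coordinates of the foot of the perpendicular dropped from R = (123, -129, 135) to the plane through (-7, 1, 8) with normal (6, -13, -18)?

(2781/23, -2863/23, 3249/23)

The perpendicular from R has direction n = (6, -13, -18): r = (123, -129, 135) + λ(6, -13, -18).
Substitute into the plane: n·(R + λn) = -199 gives -15 + 529λ = -199, so λ = -8/23.
Foot = (123, -129, 135) + (-8/23)·(6, -13, -18) = (2781/23, -2863/23, 3249/23).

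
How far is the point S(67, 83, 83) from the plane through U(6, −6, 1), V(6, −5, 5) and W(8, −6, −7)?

UV = (0, 1, 4) and UW = (2, 0, −8), so a normal is n = UV × UW = (−8, 8, −2).
Then n·(67, 83, 83) − (−98) = 60.
|n| = √(64 + 64 + 4) = 2√33, so the distance is |60|/(2√33) = 30/√33.

10√33/11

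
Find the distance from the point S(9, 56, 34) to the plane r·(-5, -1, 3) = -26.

27√35/35

n = (-5, -1, 3); n·P − (-26) = 27; |n| = √35; distance = 27/√35 = 27√35/35.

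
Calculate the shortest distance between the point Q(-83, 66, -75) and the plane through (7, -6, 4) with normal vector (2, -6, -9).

The plane has equation n·(r − (7, -6, 4)) = 0, i.e. n·r = 14.
Then n·(-83, 66, -75) - 14 = 99.
|n| = √(4 + 36 + 81) = 11, so the distance is |99|/11 = 9.

9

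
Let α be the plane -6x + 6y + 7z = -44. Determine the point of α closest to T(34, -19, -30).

(10, 5, -2)

The perpendicular from T has direction n = (-6, 6, 7): r = (34, -19, -30) + λ(-6, 6, 7).
Substitute into the plane: n·(T + λn) = -44 gives -528 + 121λ = -44, so λ = 4.
Foot = (34, -19, -30) + 4·(-6, 6, 7) = (10, 5, -2).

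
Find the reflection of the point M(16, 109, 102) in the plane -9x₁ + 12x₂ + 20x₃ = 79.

With n = (-9, 12, 20), the signed offset is (n·M − 79)/|n|² = 3125/625 = 5.
M' = M − 2t·n = (16, 109, 102) − 10·(-9, 12, 20) = (106, -11, -98).

(106, -11, -98)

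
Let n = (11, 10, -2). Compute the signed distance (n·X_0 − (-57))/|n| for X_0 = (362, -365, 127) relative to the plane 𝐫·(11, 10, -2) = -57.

9

n·X_0 − (-57) = 135.
|n| = 15, so the signed distance is 135/15 = 9.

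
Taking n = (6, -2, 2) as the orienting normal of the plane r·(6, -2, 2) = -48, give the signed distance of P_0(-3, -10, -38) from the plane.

-13√11/11

n·P_0 − (-48) = -26.
|n| = 2√11, so the signed distance is -13√11/11.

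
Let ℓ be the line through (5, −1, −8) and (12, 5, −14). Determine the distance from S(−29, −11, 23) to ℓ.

A direction vector is d = (7, 6, −6).
AP = (−34, −10, 31); AP·d = -484, |AP|² = 2217, |d|² = 121.
distance² = |AP|² − (AP·d)²/|d|² = 2217 − 234256/121 = 281, so the distance is √281.

√281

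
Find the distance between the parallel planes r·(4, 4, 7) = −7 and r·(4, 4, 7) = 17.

8/3

With common normal n = (4, 4, 7) (|n| = 9), the distance is |(-7) − 17|/|n| = 24/9 = 8/3.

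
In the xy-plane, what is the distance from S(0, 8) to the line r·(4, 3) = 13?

11/5

d = |4·0 + 3·8 − 13| / √(16 + 9) = |11|/5 = 11/5.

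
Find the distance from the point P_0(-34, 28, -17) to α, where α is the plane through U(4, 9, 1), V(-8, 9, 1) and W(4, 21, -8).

3

UV = (-12, 0, 0) and UW = (0, 12, -9), so a normal is n = UV × UW = (0, -108, -144).
Then n·(-34, 28, -17) - (-1116) = 540.
|n| = √(0 + 11664 + 20736) = 180, so the distance is |540|/180 = 3.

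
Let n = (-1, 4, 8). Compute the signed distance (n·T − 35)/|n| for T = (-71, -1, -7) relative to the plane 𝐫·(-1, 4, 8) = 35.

n·T − 35 = -24.
|n| = 9, so the signed distance is -24/9 = -8/3.

-8/3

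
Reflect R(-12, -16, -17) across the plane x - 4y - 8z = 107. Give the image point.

(-14, -8, -1)

n = (1, -4, -8), |n|² = 81, n·R − 107 = 81, so t = 81/81 = 1.
Foot F = R − 1·n = (-13, -12, -9); the reflection is 2F − R = (-14, -8, -1).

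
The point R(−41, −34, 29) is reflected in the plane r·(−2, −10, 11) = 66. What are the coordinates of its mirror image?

With n = (−2, −10, 11), the signed offset is (n·R − 66)/|n|² = 675/225 = 3.
R' = R − 2t·n = (−41, −34, 29) − 6·(−2, −10, 11) = (−29, 26, −37).

(-29, 26, -37)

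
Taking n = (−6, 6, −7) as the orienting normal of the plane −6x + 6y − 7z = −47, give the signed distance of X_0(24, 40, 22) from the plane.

-1

n·X_0 − (-47) = -11.
|n| = 11, so the signed distance is -11/11 = -1.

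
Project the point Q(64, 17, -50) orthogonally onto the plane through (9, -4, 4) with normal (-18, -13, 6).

The perpendicular from Q has direction n = (-18, -13, 6): r = (64, 17, -50) + t(-18, -13, 6).
Substitute into the plane: n·(Q + tn) = -86 gives -1673 + 529t = -86, so t = 3.
Foot = (64, 17, -50) + 3·(-18, -13, 6) = (10, -22, -32).

(10, -22, -32)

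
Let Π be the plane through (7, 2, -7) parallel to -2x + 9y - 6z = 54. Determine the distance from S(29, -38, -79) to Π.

Parallel planes share the normal n = (-2, 9, -6); since (7, 2, -7) lies on the plane, its equation is -2x + 9y - 6z = 46.
d = |(-2)·29 + 9·(-38) + (-6)·(-79) − 46| / √(4 + 81 + 36) = |28| / 11 = 28/11.

28/11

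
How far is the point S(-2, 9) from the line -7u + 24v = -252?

482/25

d = |(-7)·(-2) + 24·9 − (-252)| / √(49 + 576) = |482|/25 = 482/25.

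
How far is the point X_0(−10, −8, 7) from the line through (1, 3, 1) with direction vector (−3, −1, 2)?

Direction vector d = (−3, −1, 2).
AP = (−11, −11, 6), and AP × d = (−16, 4, −22).
|AP × d|² = 756 and |d|² = 14, so the distance is √(756/14) = √54 = 3√6.

3√6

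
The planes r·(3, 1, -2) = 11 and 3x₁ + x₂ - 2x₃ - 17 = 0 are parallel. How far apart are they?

With common normal n = (3, 1, -2) (|n| = √14), the distance is |11 − 17|/|n| = 6/√14.

6/√14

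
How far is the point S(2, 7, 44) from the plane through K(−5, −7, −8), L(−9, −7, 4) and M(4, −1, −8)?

KL = (−4, 0, 12) and KM = (9, 6, 0), so a normal is n = KL × KM = (−72, 108, −24).
Then n·(2, 7, 44) − (−204) = −240.
|n| = √(5184 + 11664 + 576) = 132, so the distance is |-240|/132 = 20/11.

20/11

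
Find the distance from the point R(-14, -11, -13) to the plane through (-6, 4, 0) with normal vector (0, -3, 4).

7/5

The plane has equation n·(r − (-6, 4, 0)) = 0, i.e. n·r = -12.
Then n·(-14, -11, -13) - (-12) = -7.
|n| = √(0 + 9 + 16) = 5, so the distance is |-7|/5 = 7/5.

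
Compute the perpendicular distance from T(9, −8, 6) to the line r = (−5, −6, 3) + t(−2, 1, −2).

√65

Direction vector d = (−2, 1, −2).
AP = (14, −2, 3); AP·d = -36, |AP|² = 209, |d|² = 9.
distance² = |AP|² − (AP·d)²/|d|² = 209 − 1296/9 = 65, so the distance is √65.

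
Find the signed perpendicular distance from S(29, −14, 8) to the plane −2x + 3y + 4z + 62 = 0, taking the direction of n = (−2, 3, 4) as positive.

-6√29/29

n·S − (-62) = -6.
|n| = √29, so the signed distance is -6√29/29.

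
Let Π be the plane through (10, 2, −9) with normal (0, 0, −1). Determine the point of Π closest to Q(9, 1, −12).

(9, 1, -9)

n = (0, 0, −1), |n|² = 1, and n·Q − 9 = 3.
t = 3/1 = 3, so the foot is Q − t·n = (9, 1, −12) − 3·(0, 0, −1) = (9, 1, −9).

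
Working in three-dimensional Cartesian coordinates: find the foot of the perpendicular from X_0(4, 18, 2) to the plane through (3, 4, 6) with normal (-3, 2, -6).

(7, 16, 8)

n = (-3, 2, -6), |n|² = 49, and n·X_0 − (-37) = 49.
t = 49/49 = 1, so the foot is X_0 − t·n = (4, 18, 2) − 1·(-3, 2, -6) = (7, 16, 8).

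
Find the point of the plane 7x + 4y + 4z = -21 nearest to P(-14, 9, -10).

(-7, 13, -6)

n = (7, 4, 4), |n|² = 81, and n·P − (-21) = -81.
t = -81/81 = -1, so the foot is P − t·n = (-14, 9, -10) − (-1)·(7, 4, 4) = (-7, 13, -6).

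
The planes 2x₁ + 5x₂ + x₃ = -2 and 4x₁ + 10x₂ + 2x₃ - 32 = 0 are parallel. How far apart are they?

3√30/5

Divide the second equation by 2 to match normals: 2x₁ + 5x₂ + x₃ = 16.
With common normal n = (2, 5, 1) (|n| = √30), the distance is |(-2) − 16|/|n| = 18/√30.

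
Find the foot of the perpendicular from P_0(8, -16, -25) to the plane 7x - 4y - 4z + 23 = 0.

n = (7, -4, -4), |n|² = 81, and n·P_0 − (-23) = 243.
t = 243/81 = 3, so the foot is P_0 − t·n = (8, -16, -25) − 3·(7, -4, -4) = (-13, -4, -13).

(-13, -4, -13)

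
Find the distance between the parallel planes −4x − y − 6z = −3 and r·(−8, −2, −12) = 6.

6√53/53

Divide the second equation by 2 to match normals: −4x − y − 6z = 3.
With common normal n = (−4, −1, −6) (|n| = √53), the distance is |(-3) − 3|/|n| = 6/√53.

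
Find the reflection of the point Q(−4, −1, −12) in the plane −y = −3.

With n = (0, −1, 0), the signed offset is (n·Q − (-3))/|n|² = 4/1 = 4.
Q' = Q − 2t·n = (−4, −1, −12) − 8·(0, −1, 0) = (−4, 7, −12).

(-4, 7, -12)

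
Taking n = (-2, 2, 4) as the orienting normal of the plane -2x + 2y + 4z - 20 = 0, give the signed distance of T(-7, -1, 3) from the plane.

2/√6

n·T − 20 = 4.
|n| = 2√6, so the signed distance is 2/√6.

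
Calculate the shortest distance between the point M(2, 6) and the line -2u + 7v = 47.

9√53/53

d = |(-2)·2 + 7·6 − 47| / √(4 + 49) = |-9|/√53 = 9/√53.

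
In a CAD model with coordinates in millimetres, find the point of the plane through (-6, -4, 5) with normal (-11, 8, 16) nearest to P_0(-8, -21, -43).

The perpendicular from P_0 has direction n = (-11, 8, 16): r = (-8, -21, -43) + μ(-11, 8, 16).
Substitute into the plane: n·(P_0 + μn) = 114 gives -768 + 441μ = 114, so μ = 2.
Foot = (-8, -21, -43) + 2·(-11, 8, 16) = (-30, -5, -11).

(-30, -5, -11)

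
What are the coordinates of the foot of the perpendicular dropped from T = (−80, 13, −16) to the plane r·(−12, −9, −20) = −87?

(-56, 31, 24)

n = (−12, −9, −20), |n|² = 625, and n·T − (-87) = 1250.
t = 1250/625 = 2, so the foot is T − t·n = (−80, 13, −16) − 2·(−12, −9, −20) = (−56, 31, 24).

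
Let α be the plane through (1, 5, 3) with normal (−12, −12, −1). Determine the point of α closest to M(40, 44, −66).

(4, 8, -69)

The perpendicular from M has direction n = (−12, −12, −1): r = (40, 44, −66) + t(−12, −12, −1).
Substitute into the plane: n·(M + tn) = -75 gives -942 + 289t = -75, so t = 3.
Foot = (40, 44, −66) + 3·(−12, −12, −1) = (4, 8, −69).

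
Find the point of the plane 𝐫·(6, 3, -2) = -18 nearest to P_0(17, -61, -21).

The perpendicular from P_0 has direction n = (6, 3, -2): r = (17, -61, -21) + t(6, 3, -2).
Substitute into the plane: n·(P_0 + tn) = -18 gives -39 + 49t = -18, so t = 3/7.
Foot = (17, -61, -21) + (3/7)·(6, 3, -2) = (137/7, -418/7, -153/7).

(137/7, -418/7, -153/7)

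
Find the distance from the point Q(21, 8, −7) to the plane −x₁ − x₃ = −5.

n = (−1, 0, −1); n·P − (-5) = -9; |n| = √2; distance = 9/√2.

9/√2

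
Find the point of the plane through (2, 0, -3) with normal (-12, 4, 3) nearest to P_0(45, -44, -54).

The perpendicular from P_0 has direction n = (-12, 4, 3): r = (45, -44, -54) + λ(-12, 4, 3).
Substitute into the plane: n·(P_0 + λn) = -33 gives -878 + 169λ = -33, so λ = 5.
Foot = (45, -44, -54) + 5·(-12, 4, 3) = (-15, -24, -39).

(-15, -24, -39)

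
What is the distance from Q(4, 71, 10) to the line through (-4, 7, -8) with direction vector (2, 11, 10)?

Direction vector d = (2, 11, 10).
AP = (8, 64, 18); AP·d = 900, |AP|² = 4484, |d|² = 225.
distance² = |AP|² − (AP·d)²/|d|² = 4484 − 810000/225 = 884, so the distance is 2√221.

2√221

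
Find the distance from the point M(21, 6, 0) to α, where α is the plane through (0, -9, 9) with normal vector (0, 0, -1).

9

The plane has equation n·(r − (0, -9, 9)) = 0, i.e. n·r = -9.
n = (0, 0, -1); n·P − (-9) = 9; |n| = 1; distance = 9/1 = 9.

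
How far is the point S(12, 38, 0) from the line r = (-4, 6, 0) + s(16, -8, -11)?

16√5

Direction vector d = (16, -8, -11).
AP = (16, 32, 0), and AP × d = (-352, 176, -640).
|AP × d|² = 564480 and |d|² = 441, so the distance is √(564480/441) = √1280 = 16√5.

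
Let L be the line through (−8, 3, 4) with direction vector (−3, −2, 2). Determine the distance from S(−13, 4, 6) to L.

Direction vector d = (−3, −2, 2).
AP = (−5, 1, 2), and AP × d = (6, 4, 13).
|AP × d|² = 221 and |d|² = 17, so the distance is √(221/17) = √13.

√13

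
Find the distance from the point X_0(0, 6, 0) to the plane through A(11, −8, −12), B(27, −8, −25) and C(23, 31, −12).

AB = (16, 0, −13) and AC = (12, 39, 0), so a normal is n = AB × AC = (507, −156, 624).
Then n·(0, 6, 0) − (−663) = −273.
|n| = √(257049 + 24336 + 389376) = 819, so the distance is |-273|/819 = 1/3.

1/3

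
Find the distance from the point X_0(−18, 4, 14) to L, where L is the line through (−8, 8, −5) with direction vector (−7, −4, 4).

Direction vector d = (−7, −4, 4).
AP = (−10, −4, 19), and AP × d = (60, −93, 12).
|AP × d|² = 12393 and |d|² = 81, so the distance is √(12393/81) = √153 = 3√17.

3√17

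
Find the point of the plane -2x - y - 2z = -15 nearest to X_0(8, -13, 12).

n = (-2, -1, -2), |n|² = 9, and n·X_0 − (-15) = -12.
t = -12/9 = -4/3, so the foot is X_0 − t·n = (8, -13, 12) − (-4/3)·(-2, -1, -2) = (16/3, -43/3, 28/3).

(16/3, -43/3, 28/3)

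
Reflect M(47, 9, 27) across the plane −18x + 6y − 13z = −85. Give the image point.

n = (−18, 6, −13), |n|² = 529, n·M − (-85) = -1058, so t = -1058/529 = -2.
Foot F = M − (-2)·n = (11, 21, 1); the reflection is 2F − M = (−25, 33, −25).

(-25, 33, -25)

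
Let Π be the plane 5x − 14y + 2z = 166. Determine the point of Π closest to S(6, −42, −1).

(-4, -14, -5)

The perpendicular from S has direction n = (5, −14, 2): r = (6, −42, −1) + t(5, −14, 2).
Substitute into the plane: n·(S + tn) = 166 gives 616 + 225t = 166, so t = -2.
Foot = (6, −42, −1) + (-2)·(5, −14, 2) = (−4, −14, −5).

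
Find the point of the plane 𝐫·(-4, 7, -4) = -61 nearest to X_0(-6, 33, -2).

n = (-4, 7, -4), |n|² = 81, and n·X_0 − (-61) = 324.
t = 324/81 = 4, so the foot is X_0 − t·n = (-6, 33, -2) − 4·(-4, 7, -4) = (10, 5, 14).

(10, 5, 14)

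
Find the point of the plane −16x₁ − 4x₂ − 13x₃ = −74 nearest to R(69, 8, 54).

The perpendicular from R has direction n = (−16, −4, −13): r = (69, 8, 54) + λ(−16, −4, −13).
Substitute into the plane: n·(R + λn) = -74 gives -1838 + 441λ = -74, so λ = 4.
Foot = (69, 8, 54) + 4·(−16, −4, −13) = (5, −8, 2).

(5, -8, 2)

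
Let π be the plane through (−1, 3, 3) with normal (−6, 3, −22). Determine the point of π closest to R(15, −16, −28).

(21, -19, -6)

The perpendicular from R has direction n = (−6, 3, −22): r = (15, −16, −28) + t(−6, 3, −22).
Substitute into the plane: n·(R + tn) = -51 gives 478 + 529t = -51, so t = -1.
Foot = (15, −16, −28) + (-1)·(−6, 3, −22) = (21, −19, −6).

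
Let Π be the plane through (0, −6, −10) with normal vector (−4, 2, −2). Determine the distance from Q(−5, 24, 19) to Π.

11√6/6

The plane has equation n·(r − (0, −6, −10)) = 0, i.e. n·r = 8.
d = |(-4)·(-5) + 2·24 + (-2)·19 − 8| / √(16 + 4 + 4) = |22| / (2√6) = 11/√6.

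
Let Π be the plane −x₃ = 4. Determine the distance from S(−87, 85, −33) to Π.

Normal vector n = (0, 0, −1), and n·(−87, 85, −33) − 4 = 29.
|n| = √(0 + 0 + 1) = 1, so the distance is |29|/1 = 29.

29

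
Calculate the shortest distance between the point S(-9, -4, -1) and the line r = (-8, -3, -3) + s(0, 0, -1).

Direction vector d = (0, 0, -1).
AP = (-1, -1, 2), and AP × d = (1, -1, 0).
|AP × d|² = 2 and |d|² = 1, so the distance is √2.

√2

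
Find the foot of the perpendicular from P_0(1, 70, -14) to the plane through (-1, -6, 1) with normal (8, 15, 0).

(-31, 10, -14)

The perpendicular from P_0 has direction n = (8, 15, 0): r = (1, 70, -14) + λ(8, 15, 0).
Substitute into the plane: n·(P_0 + λn) = -98 gives 1058 + 289λ = -98, so λ = -4.
Foot = (1, 70, -14) + (-4)·(8, 15, 0) = (-31, 10, -14).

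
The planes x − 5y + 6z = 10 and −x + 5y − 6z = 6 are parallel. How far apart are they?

8√62/31

Divide the second equation by -1 to match normals: x − 5y + 6z = -6.
Both planes have normal n = (1, −5, 6), |n| = √62. Any point on the first plane is at distance |(-6) − 10|/|n| = 16/√62 = 8√62/31 from the second.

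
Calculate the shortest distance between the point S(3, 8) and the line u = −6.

9

The normal to the line is n = (1, 0) with |n| = 1.
|n·S − (-6)| = |3 − (-6)| = 9, so the distance is 9/1 = 9.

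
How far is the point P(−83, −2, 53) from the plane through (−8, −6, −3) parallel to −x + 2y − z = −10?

Parallel planes share the normal n = (−1, 2, −1); since (−8, −6, −3) lies on the plane, its equation is −x + 2y − z = -1.
Then n·(−83, −2, 53) − (−1) = 27.
|n| = √(1 + 4 + 1) = √6, so the distance is |27|/√6 = 27/√6.

27/√6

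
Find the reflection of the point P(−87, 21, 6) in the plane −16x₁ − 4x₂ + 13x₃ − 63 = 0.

(9, 45, -72)

n = (−16, −4, 13), |n|² = 441, n·P − 63 = 1323, so t = 1323/441 = 3.
Foot F = P − 3·n = (−39, 33, −33); the reflection is 2F − P = (9, 45, −72).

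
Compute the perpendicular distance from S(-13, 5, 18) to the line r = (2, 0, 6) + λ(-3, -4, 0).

Direction vector d = (-3, -4, 0).
AP = (-15, 5, 12), and AP × d = (48, -36, 75).
|AP × d|² = 9225 and |d|² = 25, so the distance is √(9225/25) = √369 = 3√41.

3√41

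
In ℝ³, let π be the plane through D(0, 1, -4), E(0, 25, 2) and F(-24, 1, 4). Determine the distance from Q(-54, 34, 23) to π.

DE = (0, 24, 6) and DF = (-24, 0, 8), so a normal is n = DE × DF = (192, -144, 576).
Then n·(-54, 34, 23) - (-2448) = 432.
|n| = √(36864 + 20736 + 331776) = 624, so the distance is |432|/624 = 9/13.

9/13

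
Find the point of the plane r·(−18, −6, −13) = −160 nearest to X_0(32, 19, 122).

n = (−18, −6, −13), |n|² = 529, and n·X_0 − (-160) = -2116.
t = -2116/529 = -4, so the foot is X_0 − t·n = (32, 19, 122) − (-4)·(−18, −6, −13) = (−40, −5, 70).

(-40, -5, 70)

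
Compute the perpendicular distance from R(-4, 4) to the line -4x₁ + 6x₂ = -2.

d = |(-4)·(-4) + 6·4 − (-2)| / √(16 + 36) = |42|/(2√13) = 21√13/13.

21/√13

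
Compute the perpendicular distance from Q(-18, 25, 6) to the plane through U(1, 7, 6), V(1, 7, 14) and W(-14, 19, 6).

14/√41

UV = (0, 0, 8) and UW = (-15, 12, 0), so a normal is n = UV × UW = (-96, -120, 0).
d = |(-96)·(-18) + (-120)·25 − (-936)| / √(9216 + 14400 + 0) = |-336| / (24√41) = 14√41/41.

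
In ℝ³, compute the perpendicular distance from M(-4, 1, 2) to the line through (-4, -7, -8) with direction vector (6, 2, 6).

Direction vector d = (6, 2, 6).
AP = (0, 8, 10); AP·d = 76, |AP|² = 164, |d|² = 76.
distance² = |AP|² − (AP·d)²/|d|² = 164 − 5776/76 = 88, so the distance is 2√22.

2√22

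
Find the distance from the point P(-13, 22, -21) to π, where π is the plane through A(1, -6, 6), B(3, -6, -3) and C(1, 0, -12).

12/11

AB = (2, 0, -9) and AC = (0, 6, -18), so a normal is n = AB × AC = (54, 36, 12).
d = |54·(-13) + 36·22 + 12·(-21) − (-90)| / √(2916 + 1296 + 144) = |-72| / 66 = 12/11.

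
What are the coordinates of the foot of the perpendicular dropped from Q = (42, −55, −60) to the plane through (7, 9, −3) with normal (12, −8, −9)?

n = (12, −8, −9), |n|² = 289, and n·Q − 39 = 1445.
t = 1445/289 = 5, so the foot is Q − t·n = (42, −55, −60) − 5·(12, −8, −9) = (−18, −15, −15).

(-18, -15, -15)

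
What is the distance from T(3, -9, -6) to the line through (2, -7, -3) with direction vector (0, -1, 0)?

Direction vector d = (0, -1, 0).
AP = (1, -2, -3), and AP × d = (-3, 0, -1).
|AP × d|² = 10 and |d|² = 1, so the distance is √10.

√10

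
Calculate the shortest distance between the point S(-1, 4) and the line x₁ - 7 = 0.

d = |1·(-1) + 0·4 − 7| / √(1 + 0) = |-8|/1 = 8.

8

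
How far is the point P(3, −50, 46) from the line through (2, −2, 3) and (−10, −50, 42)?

A direction vector is d = (−12, −48, 39).
AP = (1, −48, 43), and AP × d = (192, −555, −624).
|AP × d|² = 734265 and |d|² = 3969, so the distance is √(734265/3969) = √185.

√185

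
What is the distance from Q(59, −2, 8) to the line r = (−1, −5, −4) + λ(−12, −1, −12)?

Direction vector d = (−12, −1, −12).
AP = (60, 3, 12); AP·d = -867, |AP|² = 3753, |d|² = 289.
distance² = |AP|² − (AP·d)²/|d|² = 3753 − 751689/289 = 1152, so the distance is 24√2.

24√2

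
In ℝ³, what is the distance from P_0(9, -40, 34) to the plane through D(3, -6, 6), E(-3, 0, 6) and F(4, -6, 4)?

DE = (-6, 6, 0) and DF = (1, 0, -2), so a normal is n = DE × DF = (-12, -12, -6).
n = (-12, -12, -6); n·P − 0 = 168; |n| = 18; distance = 168/18 = 28/3.

28/3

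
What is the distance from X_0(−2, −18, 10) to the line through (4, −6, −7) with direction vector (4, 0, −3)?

Direction vector d = (4, 0, −3).
AP = (−6, −12, 17), and AP × d = (36, 50, 48).
|AP × d|² = 6100 and |d|² = 25, so the distance is √(6100/25) = √244 = 2√61.

2√61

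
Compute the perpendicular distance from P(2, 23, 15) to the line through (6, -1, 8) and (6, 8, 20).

A direction vector is d = (0, 9, 12).
AP = (-4, 24, 7), and AP × d = (225, 48, -36).
|AP × d|² = 54225 and |d|² = 225, so the distance is √(54225/225) = √241.

√241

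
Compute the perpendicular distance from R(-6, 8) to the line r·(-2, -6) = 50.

The normal to the line is n = (-2, -6) with |n| = 2√10.
|n·R − 50| = |-36 − 50| = 86, so the distance is 86/(2√10) = 43√10/10.

43√10/10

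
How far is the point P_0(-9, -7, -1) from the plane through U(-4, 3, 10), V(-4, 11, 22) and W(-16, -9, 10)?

UV = (0, 8, 12) and UW = (-12, -12, 0), so a normal is n = UV × UW = (144, -144, 96).
Then n·(-9, -7, -1) - (-48) = -336.
|n| = √(20736 + 20736 + 9216) = 48√22, so the distance is |-336|/(48√22) = 7√22/22.

7/√22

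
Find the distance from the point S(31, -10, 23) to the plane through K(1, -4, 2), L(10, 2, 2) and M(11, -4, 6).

KL = (9, 6, 0) and KM = (10, 0, 4), so a normal is n = KL × KM = (24, -36, -60).
n = (24, -36, -60); n·P − 48 = -324; |n| = 12√38; distance = 324/(12√38) = 27/√38.

27/√38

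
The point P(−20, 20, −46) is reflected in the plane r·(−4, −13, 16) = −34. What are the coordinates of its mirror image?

With n = (−4, −13, 16), the signed offset is (n·P − (-34))/|n|² = -882/441 = -2.
P' = P − 2t·n = (−20, 20, −46) − (-4)·(−4, −13, 16) = (−36, −32, 18).

(-36, -32, 18)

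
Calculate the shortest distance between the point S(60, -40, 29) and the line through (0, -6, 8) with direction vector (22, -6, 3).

Direction vector d = (22, -6, 3).
AP = (60, -34, 21), and AP × d = (24, 282, 388).
|AP × d|² = 230644 and |d|² = 529, so the distance is √(230644/529) = √436 = 2√109.

2√109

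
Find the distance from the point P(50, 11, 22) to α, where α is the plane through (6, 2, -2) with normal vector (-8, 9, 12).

1

The plane has equation n·(r − (6, 2, -2)) = 0, i.e. n·r = -54.
d = |(-8)·50 + 9·11 + 12·22 − (-54)| / √(64 + 81 + 144) = |17| / 17 = 1.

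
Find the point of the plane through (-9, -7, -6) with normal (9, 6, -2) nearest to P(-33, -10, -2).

The perpendicular from P has direction n = (9, 6, -2): r = (-33, -10, -2) + t(9, 6, -2).
Substitute into the plane: n·(P + tn) = -111 gives -353 + 121t = -111, so t = 2.
Foot = (-33, -10, -2) + 2·(9, 6, -2) = (-15, 2, -6).

(-15, 2, -6)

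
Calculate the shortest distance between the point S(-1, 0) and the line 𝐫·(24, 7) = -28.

The normal to the line is n = (24, 7) with |n| = 25.
|n·S − (-28)| = |-24 − (-28)| = 4, so the distance is 4/25.

4/25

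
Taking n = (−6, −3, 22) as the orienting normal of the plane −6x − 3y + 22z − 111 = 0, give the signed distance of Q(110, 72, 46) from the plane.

25/23

n·Q − 111 = 25.
|n| = 23, so the signed distance is 25/23.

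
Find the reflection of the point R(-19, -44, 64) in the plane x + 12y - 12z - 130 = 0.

n = (1, 12, -12), |n|² = 289, n·R − 130 = -1445, so t = -1445/289 = -5.
Foot F = R − (-5)·n = (-14, 16, 4); the reflection is 2F − R = (-9, 76, -56).

(-9, 76, -56)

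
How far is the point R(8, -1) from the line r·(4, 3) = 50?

21/5

The normal to the line is n = (4, 3) with |n| = 5.
|n·R − 50| = |29 − 50| = 21, so the distance is 21/5.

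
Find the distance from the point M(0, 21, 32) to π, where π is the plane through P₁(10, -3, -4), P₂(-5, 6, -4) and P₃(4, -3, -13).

18/√38

P₁P₂ = (-15, 9, 0) and P₁P₃ = (-6, 0, -9), so a normal is n = P₁P₂ × P₁P₃ = (-81, -135, 54).
Then n·(0, 21, 32) - (-621) = -486.
|n| = √(6561 + 18225 + 2916) = 27√38, so the distance is |-486|/(27√38) = 9√38/19.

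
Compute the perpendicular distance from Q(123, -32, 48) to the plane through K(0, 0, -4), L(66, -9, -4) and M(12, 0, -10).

KL = (66, -9, 0) and KM = (12, 0, -6), so a normal is n = KL × KM = (54, 396, 108).
Then n·(123, -32, 48) - (-432) = -414.
|n| = √(2916 + 156816 + 11664) = 414, so the distance is |-414|/414 = 1.

1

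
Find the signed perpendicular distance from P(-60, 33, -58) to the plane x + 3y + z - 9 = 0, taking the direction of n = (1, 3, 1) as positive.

-28√11/11

n·P − 9 = -28.
|n| = √11, so the signed distance is -28√11/11.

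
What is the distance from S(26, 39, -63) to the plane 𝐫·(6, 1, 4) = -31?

Normal vector n = (6, 1, 4), and n·(26, 39, -63) - (-31) = -26.
|n| = √(36 + 1 + 16) = √53, so the distance is |-26|/√53 = 26√53/53.

26/√53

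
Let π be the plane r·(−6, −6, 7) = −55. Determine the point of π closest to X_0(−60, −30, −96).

(-702/11, -372/11, -1007/11)

The perpendicular from X_0 has direction n = (−6, −6, 7): r = (−60, −30, −96) + μ(−6, −6, 7).
Substitute into the plane: n·(X_0 + μn) = -55 gives -132 + 121μ = -55, so μ = 7/11.
Foot = (−60, −30, −96) + (7/11)·(−6, −6, 7) = (−702/11, −372/11, −1007/11).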